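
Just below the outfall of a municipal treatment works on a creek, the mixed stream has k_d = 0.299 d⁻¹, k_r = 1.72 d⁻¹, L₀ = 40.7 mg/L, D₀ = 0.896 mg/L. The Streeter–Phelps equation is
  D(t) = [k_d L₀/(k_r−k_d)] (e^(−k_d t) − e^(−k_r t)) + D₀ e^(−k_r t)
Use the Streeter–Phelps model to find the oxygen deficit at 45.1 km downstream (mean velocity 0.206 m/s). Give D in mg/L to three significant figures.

Travel time t = x/v = 45.1 km / (0.206 m/s) = 45100 m / 0.206 m/s = 218900 s = 2.534 d.
k_d L₀/(k_r−k_d) = 0.299×40.7/(1.72−0.299) = 12.17/1.421 = 8.564 mg/L.
e^(−k_d t) = e^(−0.299×2.534) = 0.4688; e^(−k_r t) = e^(−1.72×2.534) = 0.01280.
D = 8.564 × (0.4688 − 0.01280) + 0.896 × 0.01280 = 3.905 + 0.01147 = 3.916 mg/L.

D ≈ 3.92 mg/L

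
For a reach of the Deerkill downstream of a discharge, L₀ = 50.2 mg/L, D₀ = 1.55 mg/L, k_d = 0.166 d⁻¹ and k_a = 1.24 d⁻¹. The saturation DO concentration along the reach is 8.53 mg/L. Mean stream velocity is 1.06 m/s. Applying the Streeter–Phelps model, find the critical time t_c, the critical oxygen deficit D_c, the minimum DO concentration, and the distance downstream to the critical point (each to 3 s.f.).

With k_a/k_d = 7.470 and 1 − D₀(k_a−k_d)/(k_d L₀) = 0.8002,
t_c = ln(7.470 × 0.8002) / (1.24 − 0.166) = ln(5.978) / 1.074 = 1.788/1.074 = 1.665 d.
L(t_c) = L₀ e^(−k_d t_c) = 50.2 × 0.7585 = 38.08 mg/L, and at the critical point k_a D_c = k_d L, so D_c = (0.166/1.24) × 38.08 = 5.098 mg/L.
Minimum DO = C_s − D_c = 8.53 − 5.098 = 3.432 mg/L.
x_c = v t_c = 1.06 m/s × 1.665 d × 86400 s/d = 152500 m ≈ 152 km.

t_c ≈ 1.66 d; D_c ≈ 5.10 mg/L; min DO ≈ 3.43 mg/L; x_c ≈ 152 km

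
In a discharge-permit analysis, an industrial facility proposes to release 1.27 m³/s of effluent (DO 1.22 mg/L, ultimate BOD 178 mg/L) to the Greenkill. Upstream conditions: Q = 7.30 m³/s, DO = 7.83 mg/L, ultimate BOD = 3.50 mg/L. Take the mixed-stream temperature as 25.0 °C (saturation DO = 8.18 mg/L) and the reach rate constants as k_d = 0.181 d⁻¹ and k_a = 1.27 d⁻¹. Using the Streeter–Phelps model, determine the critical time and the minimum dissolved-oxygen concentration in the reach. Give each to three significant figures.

t_c ≈ 1.50 d; minimum DO ≈ 4.99 mg/L

Mixed DO = (7.30×7.83 + 1.27×1.22)/(7.30+1.27) = 58.71/8.570 = 6.850 mg/L.
Mixed L₀ = (7.30×3.50 + 1.27×178)/(8.570) = 251.6/8.570 = 29.36 mg/L.
Initial deficit D₀ = C_s − DO₀ = 8.18 − 6.850 = 1.330 mg/L.
t_c = (1/1.089) ln[(1.27/0.181)(1 − 1.330×1.089/(0.181×29.36))] = 0.9183 × ln(5.105) = 1.497 d.
D_c = (0.181/1.27) × 29.36 × e^(−0.181×1.497) = 0.1425 × 29.36 × 0.7627 = 3.191 mg/L.
Minimum DO = 8.18 − 3.191 = 4.989 mg/L.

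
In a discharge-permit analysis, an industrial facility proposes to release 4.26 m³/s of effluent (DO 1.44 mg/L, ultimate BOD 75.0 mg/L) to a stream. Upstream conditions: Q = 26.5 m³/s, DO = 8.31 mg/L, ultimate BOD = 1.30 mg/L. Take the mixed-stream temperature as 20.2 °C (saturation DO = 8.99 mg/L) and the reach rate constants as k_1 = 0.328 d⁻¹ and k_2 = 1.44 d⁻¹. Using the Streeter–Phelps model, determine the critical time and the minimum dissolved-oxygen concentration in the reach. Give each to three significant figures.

t_c ≈ 0.741 d; minimum DO ≈ 6.93 mg/L

Mixed DO = (26.5×8.31 + 4.26×1.44)/(26.5+4.26) = 226.3/30.76 = 7.359 mg/L.
Mixed L₀ = (26.5×1.30 + 4.26×75.0)/(30.76) = 353.9/30.76 = 11.51 mg/L.
Initial deficit D₀ = C_s − DO₀ = 8.99 − 7.359 = 1.631 mg/L.
t_c = (1/1.112) ln[(1.44/0.328)(1 − 1.631×1.112/(0.328×11.51))] = 0.8993 × ln(2.280) = 0.7412 d.
D_c = (0.328/1.44) × 11.51 × e^(−0.328×0.7412) = 0.2278 × 11.51 × 0.7842 = 2.055 mg/L.
Minimum DO = 8.99 − 2.055 = 6.935 mg/L.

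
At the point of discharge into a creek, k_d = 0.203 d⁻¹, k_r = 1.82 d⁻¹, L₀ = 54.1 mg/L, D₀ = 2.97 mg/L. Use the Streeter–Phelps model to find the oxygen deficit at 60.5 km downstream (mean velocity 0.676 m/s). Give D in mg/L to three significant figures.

Travel time t = x/v = 60.5 km / (0.676 m/s) = 60500 m / 0.676 m/s = 89500 s = 1.036 d.
k_d L₀/(k_r−k_d) = 0.203×54.1/(1.82−0.203) = 10.98/1.617 = 6.792 mg/L.
e^(−k_d t) = e^(−0.203×1.036) = 0.8104; e^(−k_r t) = e^(−1.82×1.036) = 0.1518.
D = 6.792 × (0.8104 − 0.1518) + 2.97 × 0.1518 = 4.473 + 0.4508 = 4.924 mg/L.

D ≈ 4.92 mg/L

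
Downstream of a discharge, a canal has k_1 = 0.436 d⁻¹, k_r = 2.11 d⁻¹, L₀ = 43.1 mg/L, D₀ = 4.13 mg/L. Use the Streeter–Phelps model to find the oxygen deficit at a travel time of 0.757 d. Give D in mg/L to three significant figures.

D ≈ 6.63 mg/L

k_1 L₀/(k_r−k_1) = 0.436×43.1/(2.11−0.436) = 18.79/1.674 = 11.23 mg/L.
e^(−k_1 t) = e^(−0.436×0.7570) = 0.7189; e^(−k_r t) = e^(−2.11×0.7570) = 0.2024.
D = 11.23 × (0.7189 − 0.2024) + 4.13 × 0.2024 = 5.797 + 0.8361 = 6.633 mg/L.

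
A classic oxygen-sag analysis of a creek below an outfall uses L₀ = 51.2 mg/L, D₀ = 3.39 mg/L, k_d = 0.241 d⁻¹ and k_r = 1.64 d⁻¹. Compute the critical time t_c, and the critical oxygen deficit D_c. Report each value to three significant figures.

t_c = [1/(k_r−k_d)] ln[(k_r/k_d)(1 − D₀(k_r−k_d)/(k_d L₀))]
= [1/(1.64−0.241)] ln[(1.64/0.241)(1 − 3.39×1.399/(0.241×51.2))]
= (1/1.399) ln[6.805 × 0.6156] = 0.7148 × ln(4.189) = 0.7148 × 1.433 = 1.024 d.
D_c = (k_d/k_r) L₀ e^(−k_d t_c) = (0.241/1.64) × 51.2 × e^(−0.241×1.024) = 0.1470 × 51.2 × 0.7813 = 5.878 mg/L.

t_c ≈ 1.02 d; D_c ≈ 5.88 mg/L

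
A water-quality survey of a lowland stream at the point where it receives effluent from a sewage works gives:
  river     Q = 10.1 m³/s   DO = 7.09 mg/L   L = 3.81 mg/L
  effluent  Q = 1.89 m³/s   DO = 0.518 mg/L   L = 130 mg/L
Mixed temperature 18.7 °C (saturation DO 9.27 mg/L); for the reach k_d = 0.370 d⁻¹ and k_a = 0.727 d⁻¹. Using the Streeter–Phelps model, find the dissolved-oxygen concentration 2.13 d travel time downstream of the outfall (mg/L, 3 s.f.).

DO ≈ 2.64 mg/L

Mixed DO = (10.1×7.09 + 1.89×0.518)/(10.1+1.89) = 72.59/11.99 = 6.054 mg/L.
Mixed L₀ = (10.1×3.81 + 1.89×130)/(11.99) = 284.2/11.99 = 23.70 mg/L.
Initial deficit D₀ = C_s − DO₀ = 9.27 − 6.054 = 3.216 mg/L.
D(2.13) = [0.370×23.70/(0.727−0.370)](e^(−0.370×2.13) − e^(−0.727×2.13)) + 3.216 e^(−0.727×2.13)
= 24.56 × (0.4547 − 0.2126) + 3.216 × 0.2126 = 6.632 mg/L.
DO = 9.27 − 6.632 = 2.638 mg/L.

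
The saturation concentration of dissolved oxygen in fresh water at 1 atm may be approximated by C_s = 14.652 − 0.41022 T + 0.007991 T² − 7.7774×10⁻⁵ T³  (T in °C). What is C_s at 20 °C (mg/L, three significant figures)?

C_s = 14.652 − 0.41022×20 + 0.007991×20² − 7.7774×10⁻⁵×20³ = 9.022 mg/L.

C_s ≈ 9.02 mg/L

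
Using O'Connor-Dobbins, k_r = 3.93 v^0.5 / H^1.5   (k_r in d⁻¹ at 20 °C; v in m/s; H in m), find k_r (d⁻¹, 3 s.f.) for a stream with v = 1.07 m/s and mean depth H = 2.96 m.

k_r = 3.93 × 1.07^0.5 / 2.96^1.5 = 3.93 × 1.034 / 5.093 = 0.7983 d⁻¹.

k_r ≈ 0.798 d⁻¹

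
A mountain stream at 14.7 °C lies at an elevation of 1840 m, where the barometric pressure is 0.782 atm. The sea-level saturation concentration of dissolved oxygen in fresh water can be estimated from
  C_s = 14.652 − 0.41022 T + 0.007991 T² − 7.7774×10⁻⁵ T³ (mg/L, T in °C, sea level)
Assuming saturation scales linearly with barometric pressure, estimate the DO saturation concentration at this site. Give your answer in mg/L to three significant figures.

C_s ≈ 7.90 mg/L

At sea level: C_s = 14.652 − 0.41022×14.7 + 0.007991×14.7² − 7.7774×10⁻⁵×14.7³ = 10.10 mg/L.
Pressure correction: C_s' = 10.10 × 0.782 = 7.899 mg/L.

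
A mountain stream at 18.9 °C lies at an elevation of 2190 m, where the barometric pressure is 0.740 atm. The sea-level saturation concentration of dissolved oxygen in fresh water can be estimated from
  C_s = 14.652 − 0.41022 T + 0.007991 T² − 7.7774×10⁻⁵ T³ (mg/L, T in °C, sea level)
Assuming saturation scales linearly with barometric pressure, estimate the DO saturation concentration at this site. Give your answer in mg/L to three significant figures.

C_s ≈ 6.83 mg/L

At sea level: C_s = 14.652 − 0.41022×18.9 + 0.007991×18.9² − 7.7774×10⁻⁵×18.9³ = 9.228 mg/L.
Pressure correction: C_s' = 9.228 × 0.740 = 6.829 mg/L.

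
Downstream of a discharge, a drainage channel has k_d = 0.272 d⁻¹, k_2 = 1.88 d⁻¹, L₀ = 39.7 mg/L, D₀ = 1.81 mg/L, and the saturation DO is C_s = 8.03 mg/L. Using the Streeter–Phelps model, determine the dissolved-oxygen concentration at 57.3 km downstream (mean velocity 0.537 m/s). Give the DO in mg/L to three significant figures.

DO ≈ 3.71 mg/L

Travel time t = x/v = 57.3 km / (0.537 m/s) = 57300 m / 0.537 m/s = 106700 s = 1.235 d.
k_d L₀/(k_2−k_d) = 0.272×39.7/(1.88−0.272) = 10.80/1.608 = 6.715 mg/L.
e^(−k_d t) = e^(−0.272×1.235) = 0.7147; e^(−k_2 t) = e^(−1.88×1.235) = 0.09810.
D = 6.715 × (0.7147 − 0.09810) + 1.81 × 0.09810 = 4.141 + 0.1776 = 4.318 mg/L.
DO = C_s − D = 8.03 − 4.318 = 3.712 mg/L.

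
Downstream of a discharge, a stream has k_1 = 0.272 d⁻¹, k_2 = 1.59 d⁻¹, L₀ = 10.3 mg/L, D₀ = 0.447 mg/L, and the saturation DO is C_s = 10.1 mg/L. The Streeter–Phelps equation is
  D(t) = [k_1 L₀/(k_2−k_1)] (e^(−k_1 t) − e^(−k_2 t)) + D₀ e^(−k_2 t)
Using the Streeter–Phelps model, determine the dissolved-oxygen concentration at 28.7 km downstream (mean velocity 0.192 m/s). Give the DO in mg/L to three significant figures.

Travel time t = x/v = 28.7 km / (0.192 m/s) = 28700 m / 0.192 m/s = 149500 s = 1.730 d.
k_1 L₀/(k_2−k_1) = 0.272×10.3/(1.59−0.272) = 2.802/1.318 = 2.126 mg/L.
e^(−k_1 t) = e^(−0.272×1.730) = 0.6246; e^(−k_2 t) = e^(−1.59×1.730) = 0.06387.
D = 2.126 × (0.6246 − 0.06387) + 0.447 × 0.06387 = 1.192 + 0.02855 = 1.221 mg/L.
DO = C_s − D = 10.1 − 1.221 = 8.879 mg/L.

DO ≈ 8.88 mg/L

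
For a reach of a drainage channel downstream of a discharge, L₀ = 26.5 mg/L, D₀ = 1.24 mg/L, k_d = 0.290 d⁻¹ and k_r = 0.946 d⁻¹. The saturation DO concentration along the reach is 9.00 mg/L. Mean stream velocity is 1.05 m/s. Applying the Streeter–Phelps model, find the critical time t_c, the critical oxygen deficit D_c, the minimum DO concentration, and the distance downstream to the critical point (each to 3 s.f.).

t_c ≈ 1.63 d; D_c ≈ 5.06 mg/L; min DO ≈ 3.94 mg/L; x_c ≈ 148 km

At the critical point dD/dt = 0, so k_d L₀ e^(−k_d t) = k_r D. Substituting D(t) from the Streeter–Phelps equation and solving for t gives
t_c = ln[(k_r/k_d)(1 − D₀(k_r−k_d)/(k_d L₀))] / (k_r−k_d).
Here k_r−k_d = 0.6560 d⁻¹ and 1 − D₀(k_r−k_d)/(k_d L₀) = 1 − 1.24×0.6560/(0.290×26.5) = 0.8942, so
t_c = ln(3.262 × 0.8942) / 0.6560 = 1.070 / 0.6560 = 1.632 d.
L(t_c) = L₀ e^(−k_d t_c) = 26.5 × 0.6230 = 16.51 mg/L, and at the critical point k_r D_c = k_d L, so D_c = (0.290/0.946) × 16.51 = 5.061 mg/L.
Minimum DO = C_s − D_c = 9.00 − 5.061 = 3.939 mg/L.
x_c = v t_c = 1.05 m/s × 1.632 d × 86400 s/d = 148000 m ≈ 148 km.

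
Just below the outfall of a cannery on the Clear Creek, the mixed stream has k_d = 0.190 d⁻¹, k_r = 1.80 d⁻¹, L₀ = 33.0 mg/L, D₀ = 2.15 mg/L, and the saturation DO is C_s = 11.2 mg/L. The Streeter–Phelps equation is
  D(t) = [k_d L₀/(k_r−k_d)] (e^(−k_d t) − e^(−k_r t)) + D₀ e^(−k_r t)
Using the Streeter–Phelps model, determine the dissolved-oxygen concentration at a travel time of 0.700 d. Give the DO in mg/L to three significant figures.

k_d L₀/(k_r−k_d) = 0.190×33.0/(1.80−0.190) = 6.270/1.610 = 3.894 mg/L.
e^(−k_d t) = e^(−0.190×0.7000) = 0.8755; e^(−k_r t) = e^(−1.80×0.7000) = 0.2837.
D = 3.894 × (0.8755 − 0.2837) + 2.15 × 0.2837 = 2.305 + 0.6099 = 2.915 mg/L.
DO = C_s − D = 11.2 − 2.915 = 8.285 mg/L.

DO ≈ 8.29 mg/L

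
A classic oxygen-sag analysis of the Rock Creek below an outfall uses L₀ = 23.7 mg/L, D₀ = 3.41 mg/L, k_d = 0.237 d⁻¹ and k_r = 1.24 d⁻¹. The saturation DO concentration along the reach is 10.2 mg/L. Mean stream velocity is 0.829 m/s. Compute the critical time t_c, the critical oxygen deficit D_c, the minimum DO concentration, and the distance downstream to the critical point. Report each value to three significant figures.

At the critical point dD/dt = 0, so k_d L₀ e^(−k_d t) = k_r D. Substituting D(t) from the Streeter–Phelps equation and solving for t gives
t_c = ln[(k_r/k_d)(1 − D₀(k_r−k_d)/(k_d L₀))] / (k_r−k_d).
Here k_r−k_d = 1.003 d⁻¹ and 1 − D₀(k_r−k_d)/(k_d L₀) = 1 − 3.41×1.003/(0.237×23.7) = 0.3911, so
t_c = ln(5.232 × 0.3911) / 1.003 = 0.7160 / 1.003 = 0.7138 d.
D_c = (k_d/k_r) L₀ e^(−k_d t_c) = (0.237/1.24) × 23.7 × e^(−0.237×0.7138) = 0.1911 × 23.7 × 0.8444 = 3.825 mg/L.
Minimum DO = C_s − D_c = 10.2 − 3.825 = 6.375 mg/L.
x_c = v t_c = 0.829 m/s × 0.7138 d × 86400 s/d = 51130 m ≈ 51.1 km.

t_c ≈ 0.714 d; D_c ≈ 3.82 mg/L; min DO ≈ 6.38 mg/L; x_c ≈ 51.1 km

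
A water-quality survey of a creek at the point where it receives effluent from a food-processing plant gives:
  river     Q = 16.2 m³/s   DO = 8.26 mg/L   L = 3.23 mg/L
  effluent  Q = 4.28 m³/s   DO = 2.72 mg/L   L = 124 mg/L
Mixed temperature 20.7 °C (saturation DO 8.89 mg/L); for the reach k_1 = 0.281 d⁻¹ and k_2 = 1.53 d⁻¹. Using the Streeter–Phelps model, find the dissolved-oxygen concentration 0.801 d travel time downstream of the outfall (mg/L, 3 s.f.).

DO ≈ 5.13 mg/L

Mixed DO = (16.2×8.26 + 4.28×2.72)/(16.2+4.28) = 145.5/20.48 = 7.102 mg/L.
Mixed L₀ = (16.2×3.23 + 4.28×124)/(20.48) = 583.0/20.48 = 28.47 mg/L.
Initial deficit D₀ = C_s − DO₀ = 8.89 − 7.102 = 1.788 mg/L.
D(0.801) = [0.281×28.47/(1.53−0.281)](e^(−0.281×0.801) − e^(−1.53×0.801)) + 1.788 e^(−1.53×0.801)
= 6.405 × (0.7985 − 0.2936) + 1.788 × 0.2936 = 3.758 mg/L.
DO = 8.89 − 3.758 = 5.132 mg/L.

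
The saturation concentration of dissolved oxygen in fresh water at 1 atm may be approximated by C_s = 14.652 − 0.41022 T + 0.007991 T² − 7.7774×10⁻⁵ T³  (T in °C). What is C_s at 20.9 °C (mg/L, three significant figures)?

C_s = 14.652 − 0.41022×20.9 + 0.007991×20.9² − 7.7774×10⁻⁵×20.9³ = 8.859 mg/L.

C_s ≈ 8.86 mg/L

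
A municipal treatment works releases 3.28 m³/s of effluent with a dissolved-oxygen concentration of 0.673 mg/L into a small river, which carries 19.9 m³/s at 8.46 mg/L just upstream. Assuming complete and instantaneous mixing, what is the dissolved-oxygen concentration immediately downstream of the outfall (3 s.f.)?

7.36 mg/L

Flow-weighted mixing: C = (Q_r C_r + Q_w C_w)/(Q_r + Q_w)
= (19.9×8.46 + 3.28×0.673)/(19.9 + 3.28) = 170.6/23.18 = 7.358 mg/L.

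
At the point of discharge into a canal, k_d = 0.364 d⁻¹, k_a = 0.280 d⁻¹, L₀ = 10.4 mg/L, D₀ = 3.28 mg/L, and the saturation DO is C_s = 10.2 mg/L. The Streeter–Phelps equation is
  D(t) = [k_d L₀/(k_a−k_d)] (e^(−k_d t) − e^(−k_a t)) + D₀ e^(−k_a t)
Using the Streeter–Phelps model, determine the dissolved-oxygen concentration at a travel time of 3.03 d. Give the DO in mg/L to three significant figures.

k_d L₀/(k_a−k_d) = 0.364×10.4/(0.280−0.364) = 3.786/-0.08400 = -45.07 mg/L.
e^(−k_d t) = e^(−0.364×3.030) = 0.3319; e^(−k_a t) = e^(−0.280×3.030) = 0.4281.
D = -45.07 × (0.3319 − 0.4281) + 3.28 × 0.4281 = 4.335 + 1.404 = 5.740 mg/L.
DO = C_s − D = 10.2 − 5.740 = 4.460 mg/L.

DO ≈ 4.46 mg/L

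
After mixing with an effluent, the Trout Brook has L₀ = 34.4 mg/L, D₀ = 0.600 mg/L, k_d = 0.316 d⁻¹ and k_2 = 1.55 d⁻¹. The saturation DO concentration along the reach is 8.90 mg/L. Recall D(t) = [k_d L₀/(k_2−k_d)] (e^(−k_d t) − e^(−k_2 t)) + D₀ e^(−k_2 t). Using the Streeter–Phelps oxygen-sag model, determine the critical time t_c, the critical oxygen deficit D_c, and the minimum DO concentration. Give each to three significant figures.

t_c ≈ 1.23 d; D_c ≈ 4.75 mg/L; min DO ≈ 4.15 mg/L

t_c = [1/(k_2−k_d)] ln[(k_2/k_d)(1 − D₀(k_2−k_d)/(k_d L₀))]
= [1/(1.55−0.316)] ln[(1.55/0.316)(1 − 0.600×1.234/(0.316×34.4))]
= (1/1.234) ln[4.905 × 0.9319] = 0.8104 × ln(4.571) = 0.8104 × 1.520 = 1.232 d.
D_c = (k_d/k_2) L₀ e^(−k_d t_c) = (0.316/1.55) × 34.4 × e^(−0.316×1.232) = 0.2039 × 34.4 × 0.6776 = 4.752 mg/L.
Minimum DO = C_s − D_c = 8.90 − 4.752 = 4.148 mg/L.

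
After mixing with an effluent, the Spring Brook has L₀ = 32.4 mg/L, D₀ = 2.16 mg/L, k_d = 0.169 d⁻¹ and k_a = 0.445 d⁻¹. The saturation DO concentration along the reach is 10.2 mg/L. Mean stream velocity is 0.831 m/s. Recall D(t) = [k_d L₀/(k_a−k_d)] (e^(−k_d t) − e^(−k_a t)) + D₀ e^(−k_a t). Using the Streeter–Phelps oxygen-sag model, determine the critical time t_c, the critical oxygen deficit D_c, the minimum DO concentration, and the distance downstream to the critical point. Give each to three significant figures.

t_c ≈ 3.09 d; D_c ≈ 7.30 mg/L; min DO ≈ 2.90 mg/L; x_c ≈ 222 km

With k_a/k_d = 2.633 and 1 − D₀(k_a−k_d)/(k_d L₀) = 0.8911,
t_c = ln(2.633 × 0.8911) / (0.445 − 0.169) = ln(2.346) / 0.2760 = 0.8529/0.2760 = 3.090 d.
L(t_c) = L₀ e^(−k_d t_c) = 32.4 × 0.5932 = 19.22 mg/L, and at the critical point k_a D_c = k_d L, so D_c = (0.169/0.445) × 19.22 = 7.299 mg/L.
Minimum DO = C_s − D_c = 10.2 − 7.299 = 2.901 mg/L.
x_c = v t_c = 0.831 m/s × 3.090 d × 86400 s/d = 221900 m ≈ 222 km.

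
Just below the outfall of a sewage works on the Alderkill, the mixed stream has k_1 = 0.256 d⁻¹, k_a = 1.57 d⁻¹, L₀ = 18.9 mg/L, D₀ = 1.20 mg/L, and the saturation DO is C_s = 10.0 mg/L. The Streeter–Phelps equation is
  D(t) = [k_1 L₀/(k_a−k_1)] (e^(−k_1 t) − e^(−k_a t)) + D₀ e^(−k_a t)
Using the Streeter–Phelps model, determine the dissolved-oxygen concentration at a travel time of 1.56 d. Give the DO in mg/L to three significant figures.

k_1 L₀/(k_a−k_1) = 0.256×18.9/(1.57−0.256) = 4.838/1.314 = 3.682 mg/L.
e^(−k_1 t) = e^(−0.256×1.560) = 0.6707; e^(−k_a t) = e^(−1.57×1.560) = 0.08636.
D = 3.682 × (0.6707 − 0.08636) + 1.20 × 0.08636 = 2.152 + 0.1036 = 2.255 mg/L.
DO = C_s − D = 10.0 − 2.255 = 7.745 mg/L.

DO ≈ 7.74 mg/L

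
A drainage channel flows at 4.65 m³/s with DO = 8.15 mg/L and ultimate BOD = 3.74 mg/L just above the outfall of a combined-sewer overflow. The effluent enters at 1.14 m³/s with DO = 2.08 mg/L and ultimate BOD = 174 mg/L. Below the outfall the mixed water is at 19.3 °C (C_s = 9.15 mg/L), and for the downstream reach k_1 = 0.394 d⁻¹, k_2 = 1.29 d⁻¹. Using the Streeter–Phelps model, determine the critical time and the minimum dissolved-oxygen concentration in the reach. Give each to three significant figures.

t_c ≈ 1.16 d; minimum DO ≈ 1.95 mg/L

Mixed DO = (4.65×8.15 + 1.14×2.08)/(4.65+1.14) = 40.27/5.790 = 6.955 mg/L.
Mixed L₀ = (4.65×3.74 + 1.14×174)/(5.790) = 215.8/5.790 = 37.26 mg/L.
Initial deficit D₀ = C_s − DO₀ = 9.15 − 6.955 = 2.195 mg/L.
t_c = (1/0.8960) ln[(1.29/0.394)(1 − 2.195×0.8960/(0.394×37.26))] = 1.116 × ln(2.835) = 1.163 d.
D_c = (0.394/1.29) × 37.26 × e^(−0.394×1.163) = 0.3054 × 37.26 × 0.6324 = 7.197 mg/L.
Minimum DO = 9.15 − 7.197 = 1.953 mg/L.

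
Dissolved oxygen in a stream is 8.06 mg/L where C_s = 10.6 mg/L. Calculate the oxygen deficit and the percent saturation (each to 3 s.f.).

D = C_s − C = 10.6 − 8.06 = 2.54 mg/L.
% saturation = 8.06/10.6 × 100 = 76.0 %.

D ≈ 2.54 mg/L; 76.0 % saturation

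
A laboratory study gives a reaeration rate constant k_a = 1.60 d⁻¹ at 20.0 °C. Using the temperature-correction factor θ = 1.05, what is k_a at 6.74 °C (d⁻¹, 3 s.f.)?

k_a(T₂) = k_a(T₁) · θ^(T₂−T₁) = 1.60 × 1.05^(6.74−20.0)
= 1.60 × 1.05^-13.3 = 1.60 × 0.5236 = 0.8378 d⁻¹.

k_a ≈ 0.838 d⁻¹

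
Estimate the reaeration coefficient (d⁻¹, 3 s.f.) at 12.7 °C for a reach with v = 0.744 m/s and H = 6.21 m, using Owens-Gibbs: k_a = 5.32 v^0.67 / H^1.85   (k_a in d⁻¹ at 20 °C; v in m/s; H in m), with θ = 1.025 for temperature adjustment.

k_a ≈ 0.124 d⁻¹

k_a(20) = 5.32 × 0.744^0.67 / 6.21^1.85 = 5.32 × 0.8203 / 29.32 = 0.1488 d⁻¹.
k_a(12.7) = 0.1488 × 1.025^(12.7−20) = 0.1488 × 0.8351 = 0.1243 d⁻¹.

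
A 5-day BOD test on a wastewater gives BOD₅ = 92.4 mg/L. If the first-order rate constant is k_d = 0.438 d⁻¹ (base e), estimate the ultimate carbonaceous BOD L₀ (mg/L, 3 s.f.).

L₀ ≈ 104 mg/L

BOD₅ = L₀(1 − e^(−5k_d)) ⇒ L₀ = BOD₅ / (1 − e^(−5×0.438))
= 92.4 / (1 − 0.1119) = 92.4 / 0.8881 = 104.0 mg/L.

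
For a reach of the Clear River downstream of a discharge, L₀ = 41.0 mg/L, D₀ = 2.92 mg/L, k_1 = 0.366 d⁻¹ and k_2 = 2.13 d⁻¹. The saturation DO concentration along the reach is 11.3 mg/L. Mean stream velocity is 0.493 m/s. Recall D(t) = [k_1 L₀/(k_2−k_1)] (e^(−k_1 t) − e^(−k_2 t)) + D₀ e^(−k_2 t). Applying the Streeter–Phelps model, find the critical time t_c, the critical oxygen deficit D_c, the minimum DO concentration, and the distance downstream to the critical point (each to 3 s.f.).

t_c ≈ 0.760 d; D_c ≈ 5.33 mg/L; min DO ≈ 5.97 mg/L; x_c ≈ 32.4 km

t_c = [1/(k_2−k_1)] ln[(k_2/k_1)(1 − D₀(k_2−k_1)/(k_1 L₀))]
= [1/(2.13−0.366)] ln[(2.13/0.366)(1 − 2.92×1.764/(0.366×41.0))]
= (1/1.764) ln[5.820 × 0.6567] = 0.5669 × ln(3.822) = 0.5669 × 1.341 = 0.7601 d.
L(t_c) = L₀ e^(−k_1 t_c) = 41.0 × 0.7572 = 31.04 mg/L, and at the critical point k_2 D_c = k_1 L, so D_c = (0.366/2.13) × 31.04 = 5.334 mg/L.
Minimum DO = C_s − D_c = 11.3 − 5.334 = 5.966 mg/L.
x_c = v t_c = 0.493 m/s × 0.7601 d × 86400 s/d = 32380 m ≈ 32.4 km.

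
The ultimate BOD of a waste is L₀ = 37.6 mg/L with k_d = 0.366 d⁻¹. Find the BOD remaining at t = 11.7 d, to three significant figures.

L ≈ 0.519 mg/L

L_t = L₀ e^(−k_d t) = 37.6 × e^(−0.366×11.7) = 37.6 × 0.01381 = 0.5193 mg/L.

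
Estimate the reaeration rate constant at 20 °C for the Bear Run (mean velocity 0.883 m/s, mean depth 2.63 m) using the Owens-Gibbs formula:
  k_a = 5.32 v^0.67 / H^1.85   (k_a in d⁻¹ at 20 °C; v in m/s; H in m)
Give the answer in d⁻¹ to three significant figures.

k_a ≈ 0.818 d⁻¹

k_a = 5.32 × 0.883^0.67 / 2.63^1.85 = 5.32 × 0.9200 / 5.983 = 0.8181 d⁻¹.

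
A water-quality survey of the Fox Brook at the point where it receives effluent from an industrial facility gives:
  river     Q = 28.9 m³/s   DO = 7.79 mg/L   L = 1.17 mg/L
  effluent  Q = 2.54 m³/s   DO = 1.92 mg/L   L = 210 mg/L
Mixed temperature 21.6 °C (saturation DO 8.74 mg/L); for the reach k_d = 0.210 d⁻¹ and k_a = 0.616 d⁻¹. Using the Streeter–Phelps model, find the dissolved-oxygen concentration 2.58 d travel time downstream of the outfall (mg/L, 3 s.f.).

Mixed DO = (28.9×7.79 + 2.54×1.92)/(28.9+2.54) = 230.0/31.44 = 7.316 mg/L.
Mixed L₀ = (28.9×1.17 + 2.54×210)/(31.44) = 567.2/31.44 = 18.04 mg/L.
Initial deficit D₀ = C_s − DO₀ = 8.74 − 7.316 = 1.424 mg/L.
D(2.58) = [0.210×18.04/(0.616−0.210)](e^(−0.210×2.58) − e^(−0.616×2.58)) + 1.424 e^(−0.616×2.58)
= 9.332 × (0.5817 − 0.2041) + 1.424 × 0.2041 = 3.815 mg/L.
DO = 8.74 − 3.815 = 4.925 mg/L.

DO ≈ 4.93 mg/L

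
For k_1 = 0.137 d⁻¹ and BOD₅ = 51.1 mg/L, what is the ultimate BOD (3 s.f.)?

L₀ ≈ 103 mg/L

BOD₅ = L₀(1 − e^(−5k_1)) ⇒ L₀ = BOD₅ / (1 − e^(−5×0.137))
= 51.1 / (1 − 0.5041) = 51.1 / 0.4959 = 103.0 mg/L.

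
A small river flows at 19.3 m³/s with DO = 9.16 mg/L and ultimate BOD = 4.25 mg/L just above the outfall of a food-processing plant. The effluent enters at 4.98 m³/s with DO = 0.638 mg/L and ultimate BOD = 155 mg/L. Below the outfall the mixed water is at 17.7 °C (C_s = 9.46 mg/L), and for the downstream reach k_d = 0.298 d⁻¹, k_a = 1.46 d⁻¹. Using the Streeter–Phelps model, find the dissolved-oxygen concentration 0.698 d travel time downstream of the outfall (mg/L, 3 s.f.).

Mixed DO = (19.3×9.16 + 4.98×0.638)/(19.3+4.98) = 180.0/24.28 = 7.412 mg/L.
Mixed L₀ = (19.3×4.25 + 4.98×155)/(24.28) = 853.9/24.28 = 35.17 mg/L.
Initial deficit D₀ = C_s − DO₀ = 9.46 − 7.412 = 2.048 mg/L.
D(0.698) = [0.298×35.17/(1.46−0.298)](e^(−0.298×0.698) − e^(−1.46×0.698)) + 2.048 e^(−1.46×0.698)
= 9.019 × (0.8122 − 0.3609) + 2.048 × 0.3609 = 4.809 mg/L.
DO = 9.46 − 4.809 = 4.651 mg/L.

DO ≈ 4.65 mg/L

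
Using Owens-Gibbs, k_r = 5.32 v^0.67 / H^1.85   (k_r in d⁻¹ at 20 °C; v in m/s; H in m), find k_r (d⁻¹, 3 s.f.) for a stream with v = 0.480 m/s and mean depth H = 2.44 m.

k_r ≈ 0.625 d⁻¹

k_r = 5.32 × 0.480^0.67 / 2.44^1.85 = 5.32 × 0.6115 / 5.208 = 0.6247 d⁻¹.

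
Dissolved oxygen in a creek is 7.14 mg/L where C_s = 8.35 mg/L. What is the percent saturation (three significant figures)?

% saturation = C/C_s × 100 = 7.14/8.35 × 100 = 85.5 %.

85.5 % saturation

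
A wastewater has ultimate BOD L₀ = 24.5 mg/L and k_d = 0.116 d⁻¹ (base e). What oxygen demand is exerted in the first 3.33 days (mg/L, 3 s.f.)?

y_t = L₀(1 − e^(−k_d t)) = 24.5 × (1 − e^(−0.116×3.33))
= 24.5 × (1 − 0.6796) = 24.5 × 0.3204 = 7.850 mg/L.

y ≈ 7.85 mg/L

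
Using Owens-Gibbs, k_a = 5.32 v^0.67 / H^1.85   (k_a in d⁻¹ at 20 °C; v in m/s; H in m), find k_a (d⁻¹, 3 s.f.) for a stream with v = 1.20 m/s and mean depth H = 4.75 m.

k_a = 5.32 × 1.20^0.67 / 4.75^1.85 = 5.32 × 1.130 / 17.86 = 0.3366 d⁻¹.

k_a ≈ 0.337 d⁻¹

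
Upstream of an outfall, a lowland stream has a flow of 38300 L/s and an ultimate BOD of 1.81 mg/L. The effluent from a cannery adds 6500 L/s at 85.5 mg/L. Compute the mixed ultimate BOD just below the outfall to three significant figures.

Flow-weighted mixing: C = (Q_r C_r + Q_w C_w)/(Q_r + Q_w)
= (38300×1.81 + 6500×85.5)/(38300 + 6500) = 625100/44800 = 13.95 mg/L.

14.0 mg/L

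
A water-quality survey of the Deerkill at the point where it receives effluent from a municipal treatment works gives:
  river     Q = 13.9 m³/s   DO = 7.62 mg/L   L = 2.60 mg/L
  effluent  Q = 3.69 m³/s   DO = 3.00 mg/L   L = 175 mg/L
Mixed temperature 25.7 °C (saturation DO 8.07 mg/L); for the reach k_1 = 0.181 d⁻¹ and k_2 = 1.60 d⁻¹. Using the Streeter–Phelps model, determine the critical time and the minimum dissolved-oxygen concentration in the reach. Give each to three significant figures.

Mixed DO = (13.9×7.62 + 3.69×3.00)/(13.9+3.69) = 117.0/17.59 = 6.651 mg/L.
Mixed L₀ = (13.9×2.60 + 3.69×175)/(17.59) = 681.9/17.59 = 38.77 mg/L.
Initial deficit D₀ = C_s − DO₀ = 8.07 − 6.651 = 1.419 mg/L.
t_c = (1/1.419) ln[(1.60/0.181)(1 − 1.419×1.419/(0.181×38.77))] = 0.7047 × ln(6.303) = 1.297 d.
D_c = (0.181/1.60) × 38.77 × e^(−0.181×1.297) = 0.1131 × 38.77 × 0.7907 = 3.468 mg/L.
Minimum DO = 8.07 − 3.468 = 4.602 mg/L.

t_c ≈ 1.30 d; minimum DO ≈ 4.60 mg/L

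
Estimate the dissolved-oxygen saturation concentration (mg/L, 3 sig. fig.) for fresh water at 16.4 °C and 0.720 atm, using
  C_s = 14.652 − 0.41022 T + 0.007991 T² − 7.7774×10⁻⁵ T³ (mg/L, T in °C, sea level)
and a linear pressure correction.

At sea level: C_s = 14.652 − 0.41022×16.4 + 0.007991×16.4² − 7.7774×10⁻⁵×16.4³ = 9.731 mg/L.
Pressure correction: C_s' = 9.731 × 0.720 = 7.006 mg/L.

C_s ≈ 7.01 mg/L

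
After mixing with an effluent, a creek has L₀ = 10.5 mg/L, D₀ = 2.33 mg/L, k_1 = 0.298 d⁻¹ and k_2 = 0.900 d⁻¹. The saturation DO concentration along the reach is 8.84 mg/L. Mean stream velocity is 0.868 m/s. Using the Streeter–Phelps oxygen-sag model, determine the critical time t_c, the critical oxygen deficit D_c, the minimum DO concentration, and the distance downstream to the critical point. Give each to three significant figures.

t_c ≈ 0.848 d; D_c ≈ 2.70 mg/L; min DO ≈ 6.14 mg/L; x_c ≈ 63.6 km

t_c = [1/(k_2−k_1)] ln[(k_2/k_1)(1 − D₀(k_2−k_1)/(k_1 L₀))]
= [1/(0.900−0.298)] ln[(0.900/0.298)(1 − 2.33×0.6020/(0.298×10.5))]
= (1/0.6020) ln[3.020 × 0.5517] = 1.661 × ln(1.666) = 1.661 × 0.5106 = 0.8482 d.
L(t_c) = L₀ e^(−k_1 t_c) = 10.5 × 0.7767 = 8.155 mg/L, and at the critical point k_2 D_c = k_1 L, so D_c = (0.298/0.900) × 8.155 = 2.700 mg/L.
Minimum DO = C_s − D_c = 8.84 − 2.700 = 6.140 mg/L.
x_c = v t_c = 0.868 m/s × 0.8482 d × 86400 s/d = 63610 m ≈ 63.6 km.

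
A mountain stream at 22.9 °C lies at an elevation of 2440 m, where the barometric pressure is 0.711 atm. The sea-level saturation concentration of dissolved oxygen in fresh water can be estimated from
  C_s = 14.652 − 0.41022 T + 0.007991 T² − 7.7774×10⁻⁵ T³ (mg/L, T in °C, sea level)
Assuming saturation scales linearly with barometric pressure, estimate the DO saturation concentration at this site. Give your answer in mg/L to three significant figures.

At sea level: C_s = 14.652 − 0.41022×22.9 + 0.007991×22.9² − 7.7774×10⁻⁵×22.9³ = 8.515 mg/L.
Pressure correction: C_s' = 8.515 × 0.711 = 6.054 mg/L.

C_s ≈ 6.05 mg/L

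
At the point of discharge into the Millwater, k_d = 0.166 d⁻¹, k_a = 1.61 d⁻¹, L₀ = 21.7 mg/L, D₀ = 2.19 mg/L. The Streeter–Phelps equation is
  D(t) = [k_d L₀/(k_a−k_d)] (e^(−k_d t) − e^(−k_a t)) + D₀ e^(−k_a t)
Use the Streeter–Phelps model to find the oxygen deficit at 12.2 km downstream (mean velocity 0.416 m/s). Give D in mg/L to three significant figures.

D ≈ 2.18 mg/L

Travel time t = x/v = 12.2 km / (0.416 m/s) = 12200 m / 0.416 m/s = 29330 s = 0.3394 d.
k_d L₀/(k_a−k_d) = 0.166×21.7/(1.61−0.166) = 3.602/1.444 = 2.495 mg/L.
e^(−k_d t) = e^(−0.166×0.3394) = 0.9452; e^(−k_a t) = e^(−1.61×0.3394) = 0.5790.
D = 2.495 × (0.9452 − 0.5790) + 2.19 × 0.5790 = 0.9136 + 1.268 = 2.182 mg/L.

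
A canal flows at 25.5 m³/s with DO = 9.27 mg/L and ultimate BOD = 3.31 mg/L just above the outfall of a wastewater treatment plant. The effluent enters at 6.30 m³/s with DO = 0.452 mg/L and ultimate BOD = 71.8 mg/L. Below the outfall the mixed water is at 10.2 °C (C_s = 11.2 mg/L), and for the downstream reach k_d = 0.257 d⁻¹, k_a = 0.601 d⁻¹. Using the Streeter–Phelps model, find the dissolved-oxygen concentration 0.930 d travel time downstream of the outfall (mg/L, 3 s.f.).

Mixed DO = (25.5×9.27 + 6.30×0.452)/(25.5+6.30) = 239.2/31.80 = 7.523 mg/L.
Mixed L₀ = (25.5×3.31 + 6.30×71.8)/(31.80) = 536.7/31.80 = 16.88 mg/L.
Initial deficit D₀ = C_s − DO₀ = 11.2 − 7.523 = 3.677 mg/L.
D(0.930) = [0.257×16.88/(0.601−0.257)](e^(−0.257×0.930) − e^(−0.601×0.930)) + 3.677 e^(−0.601×0.930)
= 12.61 × (0.7874 − 0.5718) + 3.677 × 0.5718 = 4.821 mg/L.
DO = 11.2 − 4.821 = 6.379 mg/L.

DO ≈ 6.38 mg/L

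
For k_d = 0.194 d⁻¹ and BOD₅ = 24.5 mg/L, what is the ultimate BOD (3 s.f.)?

L₀ ≈ 39.5 mg/L

BOD₅ = L₀(1 − e^(−5k_d)) ⇒ L₀ = BOD₅ / (1 − e^(−5×0.194))
= 24.5 / (1 − 0.3791) = 24.5 / 0.6209 = 39.46 mg/L.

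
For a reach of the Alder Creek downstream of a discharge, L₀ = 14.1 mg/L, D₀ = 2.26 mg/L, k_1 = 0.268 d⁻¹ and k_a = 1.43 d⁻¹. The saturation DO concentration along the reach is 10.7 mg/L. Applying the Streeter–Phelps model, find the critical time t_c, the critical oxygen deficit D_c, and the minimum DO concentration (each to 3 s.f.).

t_c = [1/(k_a−k_1)] ln[(k_a/k_1)(1 − D₀(k_a−k_1)/(k_1 L₀))]
= [1/(1.43−0.268)] ln[(1.43/0.268)(1 − 2.26×1.162/(0.268×14.1))]
= (1/1.162) ln[5.336 × 0.3050] = 0.8606 × ln(1.628) = 0.8606 × 0.4871 = 0.4192 d.
L(t_c) = L₀ e^(−k_1 t_c) = 14.1 × 0.8937 = 12.60 mg/L, and at the critical point k_a D_c = k_1 L, so D_c = (0.268/1.43) × 12.60 = 2.362 mg/L.
Minimum DO = C_s − D_c = 10.7 − 2.362 = 8.338 mg/L.

t_c ≈ 0.419 d; D_c ≈ 2.36 mg/L; min DO ≈ 8.34 mg/L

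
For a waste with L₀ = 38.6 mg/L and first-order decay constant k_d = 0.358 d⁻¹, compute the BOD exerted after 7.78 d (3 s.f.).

y_t = L₀(1 − e^(−k_d t)) = 38.6 × (1 − e^(−0.358×7.78))
= 38.6 × (1 − 0.06171) = 38.6 × 0.9383 = 36.22 mg/L.

y ≈ 36.2 mg/L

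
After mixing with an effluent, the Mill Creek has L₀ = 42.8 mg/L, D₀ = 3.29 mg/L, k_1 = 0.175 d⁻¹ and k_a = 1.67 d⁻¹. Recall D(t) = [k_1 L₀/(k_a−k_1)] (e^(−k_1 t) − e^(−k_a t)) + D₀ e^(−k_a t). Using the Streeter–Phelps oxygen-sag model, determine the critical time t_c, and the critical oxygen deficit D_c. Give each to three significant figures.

At the critical point dD/dt = 0, so k_1 L₀ e^(−k_1 t) = k_a D. Substituting D(t) from the Streeter–Phelps equation and solving for t gives
t_c = ln[(k_a/k_1)(1 − D₀(k_a−k_1)/(k_1 L₀))] / (k_a−k_1).
Here k_a−k_1 = 1.495 d⁻¹ and 1 − D₀(k_a−k_1)/(k_1 L₀) = 1 − 3.29×1.495/(0.175×42.8) = 0.3433, so
t_c = ln(9.543 × 0.3433) / 1.495 = 1.187 / 1.495 = 0.7938 d.
L(t_c) = L₀ e^(−k_1 t_c) = 42.8 × 0.8703 = 37.25 mg/L, and at the critical point k_a D_c = k_1 L, so D_c = (0.175/1.67) × 37.25 = 3.903 mg/L.

t_c ≈ 0.794 d; D_c ≈ 3.90 mg/L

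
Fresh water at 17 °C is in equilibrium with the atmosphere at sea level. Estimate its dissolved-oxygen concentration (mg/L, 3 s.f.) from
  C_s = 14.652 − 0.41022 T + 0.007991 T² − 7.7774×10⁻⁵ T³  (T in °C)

C_s = 14.652 − 0.41022×17 + 0.007991×17² − 7.7774×10⁻⁵×17³ = 9.606 mg/L.

C_s ≈ 9.61 mg/L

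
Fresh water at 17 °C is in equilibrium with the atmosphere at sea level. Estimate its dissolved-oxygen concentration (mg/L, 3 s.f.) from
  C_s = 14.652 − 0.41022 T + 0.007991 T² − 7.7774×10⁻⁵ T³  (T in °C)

C_s = 14.652 − 0.41022×17 + 0.007991×17² − 7.7774×10⁻⁵×17³ = 9.606 mg/L.

C_s ≈ 9.61 mg/L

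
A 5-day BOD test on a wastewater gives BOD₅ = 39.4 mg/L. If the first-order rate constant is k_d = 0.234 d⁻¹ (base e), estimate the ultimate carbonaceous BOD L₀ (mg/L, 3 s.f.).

BOD₅ = L₀(1 − e^(−5k_d)) ⇒ L₀ = BOD₅ / (1 − e^(−5×0.234))
= 39.4 / (1 − 0.3104) = 39.4 / 0.6896 = 57.13 mg/L.

L₀ ≈ 57.1 mg/L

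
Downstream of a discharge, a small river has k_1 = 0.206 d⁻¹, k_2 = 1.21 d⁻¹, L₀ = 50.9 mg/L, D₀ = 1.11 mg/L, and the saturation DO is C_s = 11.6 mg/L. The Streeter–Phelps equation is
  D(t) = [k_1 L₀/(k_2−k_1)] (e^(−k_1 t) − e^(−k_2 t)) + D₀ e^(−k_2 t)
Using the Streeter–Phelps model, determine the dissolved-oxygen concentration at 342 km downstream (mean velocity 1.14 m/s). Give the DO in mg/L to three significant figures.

Travel time t = x/v = 342 km / (1.14 m/s) = 342000 m / 1.14 m/s = 300000 s = 3.472 d.
k_1 L₀/(k_2−k_1) = 0.206×50.9/(1.21−0.206) = 10.49/1.004 = 10.44 mg/L.
e^(−k_1 t) = e^(−0.206×3.472) = 0.4891; e^(−k_2 t) = e^(−1.21×3.472) = 0.01497.
D = 10.44 × (0.4891 − 0.01497) + 1.11 × 0.01497 = 4.951 + 0.01662 = 4.968 mg/L.
DO = C_s − D = 11.6 − 4.968 = 6.632 mg/L.

DO ≈ 6.63 mg/L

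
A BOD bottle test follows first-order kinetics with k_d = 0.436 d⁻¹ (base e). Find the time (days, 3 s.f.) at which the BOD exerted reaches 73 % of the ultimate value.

y/L₀ = 1 − e^(−k_d t) = 0.73 ⇒ e^(−k_d t) = 0.270
t = −ln(0.270) / 0.436 = 1.309 / 0.436 = 3.003 d.

t ≈ 3.00 d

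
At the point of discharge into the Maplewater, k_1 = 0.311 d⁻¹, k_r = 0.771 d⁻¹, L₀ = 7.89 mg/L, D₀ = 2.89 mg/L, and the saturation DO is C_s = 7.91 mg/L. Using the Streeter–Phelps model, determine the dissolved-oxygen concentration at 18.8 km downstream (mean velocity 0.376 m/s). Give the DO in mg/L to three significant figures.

Travel time t = x/v = 18.8 km / (0.376 m/s) = 18800 m / 0.376 m/s = 50000 s = 0.5787 d.
k_1 L₀/(k_r−k_1) = 0.311×7.89/(0.771−0.311) = 2.454/0.4600 = 5.334 mg/L.
e^(−k_1 t) = e^(−0.311×0.5787) = 0.8353; e^(−k_r t) = e^(−0.771×0.5787) = 0.6401.
D = 5.334 × (0.8353 − 0.6401) + 2.89 × 0.6401 = 1.041 + 1.850 = 2.891 mg/L.
DO = C_s − D = 7.91 − 2.891 = 5.019 mg/L.

DO ≈ 5.02 mg/L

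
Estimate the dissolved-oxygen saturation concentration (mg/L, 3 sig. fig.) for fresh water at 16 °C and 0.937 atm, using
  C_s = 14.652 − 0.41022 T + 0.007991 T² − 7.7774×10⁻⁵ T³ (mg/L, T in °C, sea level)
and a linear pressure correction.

C_s ≈ 9.20 mg/L

At sea level: C_s = 14.652 − 0.41022×16 + 0.007991×16² − 7.7774×10⁻⁵×16³ = 9.816 mg/L.
Pressure correction: C_s' = 9.816 × 0.937 = 9.197 mg/L.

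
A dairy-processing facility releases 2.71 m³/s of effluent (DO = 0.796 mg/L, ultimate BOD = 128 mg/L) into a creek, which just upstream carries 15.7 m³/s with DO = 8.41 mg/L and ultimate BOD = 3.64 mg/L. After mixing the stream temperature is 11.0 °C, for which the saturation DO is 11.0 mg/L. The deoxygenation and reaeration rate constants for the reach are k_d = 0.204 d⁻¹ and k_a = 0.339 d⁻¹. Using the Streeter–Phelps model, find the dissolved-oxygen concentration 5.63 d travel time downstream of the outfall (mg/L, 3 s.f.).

Mixed DO = (15.7×8.41 + 2.71×0.796)/(15.7+2.71) = 134.2/18.41 = 7.289 mg/L.
Mixed L₀ = (15.7×3.64 + 2.71×128)/(18.41) = 404.0/18.41 = 21.95 mg/L.
Initial deficit D₀ = C_s − DO₀ = 11.0 − 7.289 = 3.711 mg/L.
D(5.63) = [0.204×21.95/(0.339−0.204)](e^(−0.204×5.63) − e^(−0.339×5.63)) + 3.711 e^(−0.339×5.63)
= 33.16 × (0.3171 − 0.1483) + 3.711 × 0.1483 = 6.149 mg/L.
DO = 11.0 − 6.149 = 4.851 mg/L.

DO ≈ 4.85 mg/L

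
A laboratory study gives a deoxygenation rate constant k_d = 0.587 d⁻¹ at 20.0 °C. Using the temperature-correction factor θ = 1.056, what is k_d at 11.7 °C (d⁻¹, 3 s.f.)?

k_d(T₂) = k_d(T₁) · θ^(T₂−T₁) = 0.587 × 1.056^(11.7−20.0)
= 0.587 × 1.056^-8.30 = 0.587 × 0.6362 = 0.3734 d⁻¹.

k_d ≈ 0.373 d⁻¹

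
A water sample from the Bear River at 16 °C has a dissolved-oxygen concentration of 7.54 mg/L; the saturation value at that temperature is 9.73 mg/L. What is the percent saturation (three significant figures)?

77.5 % saturation

% saturation = C/C_s × 100 = 7.54/9.73 × 100 = 77.5 %.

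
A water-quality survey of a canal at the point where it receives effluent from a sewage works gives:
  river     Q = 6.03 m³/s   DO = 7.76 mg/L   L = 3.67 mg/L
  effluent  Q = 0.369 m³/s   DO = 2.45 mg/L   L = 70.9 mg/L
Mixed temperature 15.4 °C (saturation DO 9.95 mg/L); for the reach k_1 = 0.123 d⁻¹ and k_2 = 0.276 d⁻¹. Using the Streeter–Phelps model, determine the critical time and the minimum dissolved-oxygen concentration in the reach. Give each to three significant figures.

t_c ≈ 1.82 d; minimum DO ≈ 7.26 mg/L

Mixed DO = (6.03×7.76 + 0.369×2.45)/(6.03+0.369) = 47.70/6.399 = 7.454 mg/L.
Mixed L₀ = (6.03×3.67 + 0.369×70.9)/(6.399) = 48.29/6.399 = 7.547 mg/L.
Initial deficit D₀ = C_s − DO₀ = 9.95 − 7.454 = 2.496 mg/L.
t_c = (1/0.1530) ln[(0.276/0.123)(1 − 2.496×0.1530/(0.123×7.547))] = 6.536 × ln(1.321) = 1.818 d.
D_c = (0.123/0.276) × 7.547 × e^(−0.123×1.818) = 0.4457 × 7.547 × 0.7996 = 2.689 mg/L.
Minimum DO = 9.95 − 2.689 = 7.261 mg/L.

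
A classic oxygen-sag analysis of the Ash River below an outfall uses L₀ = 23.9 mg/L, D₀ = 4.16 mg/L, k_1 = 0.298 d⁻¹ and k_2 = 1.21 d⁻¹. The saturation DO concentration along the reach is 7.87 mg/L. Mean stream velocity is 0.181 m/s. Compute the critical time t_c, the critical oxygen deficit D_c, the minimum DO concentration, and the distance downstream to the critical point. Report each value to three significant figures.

t_c ≈ 0.702 d; D_c ≈ 4.77 mg/L; min DO ≈ 3.10 mg/L; x_c ≈ 11.0 km

With k_2/k_1 = 4.060 and 1 − D₀(k_2−k_1)/(k_1 L₀) = 0.4673,
t_c = ln(4.060 × 0.4673) / (1.21 − 0.298) = ln(1.897) / 0.9120 = 0.6405/0.9120 = 0.7023 d.
D_c = (k_1/k_2) L₀ e^(−k_1 t_c) = (0.298/1.21) × 23.9 × e^(−0.298×0.7023) = 0.2463 × 23.9 × 0.8112 = 4.775 mg/L.
Minimum DO = C_s − D_c = 7.87 − 4.775 = 3.095 mg/L.
x_c = v t_c = 0.181 m/s × 0.7023 d × 86400 s/d = 10980 m ≈ 11.0 km.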